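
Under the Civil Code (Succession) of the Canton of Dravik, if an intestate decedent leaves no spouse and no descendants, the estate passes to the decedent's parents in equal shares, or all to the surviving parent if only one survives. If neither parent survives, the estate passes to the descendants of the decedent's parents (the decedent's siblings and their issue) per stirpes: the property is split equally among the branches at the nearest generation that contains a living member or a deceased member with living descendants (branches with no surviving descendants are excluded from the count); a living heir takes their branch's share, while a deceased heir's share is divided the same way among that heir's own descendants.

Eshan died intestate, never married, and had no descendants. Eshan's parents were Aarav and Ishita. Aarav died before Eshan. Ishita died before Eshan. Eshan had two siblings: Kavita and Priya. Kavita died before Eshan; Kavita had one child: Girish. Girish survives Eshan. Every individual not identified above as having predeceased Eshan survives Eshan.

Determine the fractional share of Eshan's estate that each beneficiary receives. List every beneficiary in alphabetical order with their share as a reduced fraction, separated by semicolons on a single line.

Neither parent survives and there are no descendants, so the estate passes to Eshan's siblings and their issue per stirpes.
The estate is divided into 2 equal shares of 1/2 among Kavita, Priya.
Kavita predeceased; the 1/2 allotted to Kavita's branch passes to Kavita's issue by representation.
Girish is the sole taker at this level and receives the full 1/2.
Priya is living and takes 1/2.

Girish 1/2; Priya 1/2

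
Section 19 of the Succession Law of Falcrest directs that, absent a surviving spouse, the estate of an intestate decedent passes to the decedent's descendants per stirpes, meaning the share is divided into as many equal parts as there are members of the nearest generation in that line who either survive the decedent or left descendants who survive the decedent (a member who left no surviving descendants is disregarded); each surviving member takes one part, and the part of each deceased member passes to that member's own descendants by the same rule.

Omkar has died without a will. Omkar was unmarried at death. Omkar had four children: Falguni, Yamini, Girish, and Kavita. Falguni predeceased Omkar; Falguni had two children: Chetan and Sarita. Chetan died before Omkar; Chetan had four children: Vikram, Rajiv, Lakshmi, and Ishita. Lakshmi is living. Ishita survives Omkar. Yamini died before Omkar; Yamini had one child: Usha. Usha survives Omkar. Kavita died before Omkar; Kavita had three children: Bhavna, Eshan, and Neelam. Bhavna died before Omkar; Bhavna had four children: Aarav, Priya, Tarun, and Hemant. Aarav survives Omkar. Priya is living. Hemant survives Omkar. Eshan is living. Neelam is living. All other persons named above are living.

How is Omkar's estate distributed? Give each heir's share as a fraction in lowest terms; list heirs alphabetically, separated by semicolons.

There is no surviving spouse, so the entire estate passes to Omkar's descendants per stirpes.
The estate is divided into 4 equal shares of 1/4 among Falguni, Yamini, Girish, Kavita.
Falguni predeceased; the 1/4 allotted to Falguni's branch passes to Falguni's issue by representation.
The 1/4 is divided into 2 equal shares of 1/8 among Chetan, Sarita.
Chetan predeceased; the 1/8 allotted to Chetan's branch passes to Chetan's issue by representation.
The 1/8 is divided into 4 equal shares of 1/32 among Vikram, Rajiv, Lakshmi, Ishita.
Vikram is living and takes 1/32.
Rajiv is living and takes 1/32.
Lakshmi is living and takes 1/32.
Ishita is living and takes 1/32.
Sarita is living and takes 1/8.
Yamini predeceased; the 1/4 allotted to Yamini's branch passes to Yamini's issue by representation.
Usha is the sole taker at this level and receives the full 1/4.
Girish is living and takes 1/4.
Kavita predeceased; the 1/4 allotted to Kavita's branch passes to Kavita's issue by representation.
The 1/4 is divided into 3 equal shares of 1/12 among Bhavna, Eshan, Neelam.
Bhavna predeceased; the 1/12 allotted to Bhavna's branch passes to Bhavna's issue by representation.
The 1/12 is divided into 4 equal shares of 1/48 among Aarav, Priya, Tarun, Hemant.
Aarav is living and takes 1/48.
Priya is living and takes 1/48.
Tarun is living and takes 1/48.
Hemant is living and takes 1/48.
Eshan is living and takes 1/12.
Neelam is living and takes 1/12.

Aarav 1/48; Eshan 1/12; Girish 1/4; Hemant 1/48; Ishita 1/32; Lakshmi 1/32; Neelam 1/12; Priya 1/48; Rajiv 1/32; Sarita 1/8; Tarun 1/48; Usha 1/4; Vikram 1/32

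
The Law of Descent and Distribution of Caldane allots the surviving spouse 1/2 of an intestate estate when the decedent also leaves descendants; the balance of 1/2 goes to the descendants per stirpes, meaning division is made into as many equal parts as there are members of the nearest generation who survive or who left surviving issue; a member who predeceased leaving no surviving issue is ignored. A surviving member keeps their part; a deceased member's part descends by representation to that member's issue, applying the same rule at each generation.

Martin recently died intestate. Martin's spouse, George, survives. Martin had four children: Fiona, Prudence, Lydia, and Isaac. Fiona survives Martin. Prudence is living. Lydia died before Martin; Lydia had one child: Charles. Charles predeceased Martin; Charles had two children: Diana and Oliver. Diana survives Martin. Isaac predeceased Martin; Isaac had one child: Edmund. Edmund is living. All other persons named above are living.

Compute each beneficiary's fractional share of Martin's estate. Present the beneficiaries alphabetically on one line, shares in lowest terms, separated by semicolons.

Diana 1/16; Edmund 1/8; Fiona 1/8; George 1/2; Oliver 1/16; Prudence 1/8

George, as surviving spouse, takes 1/2.
The remaining 1/2 passes to Martin's descendants per stirpes.
The 1/2 is divided into 4 equal shares of 1/8 among Fiona, Prudence, Lydia, Isaac.
Fiona is living and takes 1/8.
Prudence is living and takes 1/8.
Lydia predeceased; the 1/8 allotted to Lydia's branch passes to Lydia's issue by representation.
Charles's line is the sole branch at this level, so the full 1/8 passes to Charles's issue by representation.
The 1/8 is divided into 2 equal shares of 1/16 among Diana, Oliver.
Diana is living and takes 1/16.
Oliver is living and takes 1/16.
Isaac predeceased; the 1/8 allotted to Isaac's branch passes to Isaac's issue by representation.
Edmund is the sole taker at this level and receives the full 1/8.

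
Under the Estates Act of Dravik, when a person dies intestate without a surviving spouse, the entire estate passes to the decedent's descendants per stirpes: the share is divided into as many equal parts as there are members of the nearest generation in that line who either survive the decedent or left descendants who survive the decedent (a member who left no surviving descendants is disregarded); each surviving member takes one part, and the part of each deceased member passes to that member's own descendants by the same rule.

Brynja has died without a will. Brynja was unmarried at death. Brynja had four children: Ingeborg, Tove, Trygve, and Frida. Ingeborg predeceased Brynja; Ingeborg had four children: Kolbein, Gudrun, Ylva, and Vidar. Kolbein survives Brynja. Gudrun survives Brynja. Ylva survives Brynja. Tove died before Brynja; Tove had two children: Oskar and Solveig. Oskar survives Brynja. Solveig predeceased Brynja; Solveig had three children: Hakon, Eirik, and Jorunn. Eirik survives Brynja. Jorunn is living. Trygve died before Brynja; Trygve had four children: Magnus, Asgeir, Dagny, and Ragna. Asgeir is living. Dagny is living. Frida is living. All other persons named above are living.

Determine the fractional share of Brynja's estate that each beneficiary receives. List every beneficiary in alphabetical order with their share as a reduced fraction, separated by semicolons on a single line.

There is no surviving spouse, so the entire estate passes to Brynja's descendants per stirpes.
The estate is divided into 4 equal shares of 1/4 among Ingeborg, Tove, Trygve, Frida.
Ingeborg predeceased; the 1/4 allotted to Ingeborg's branch passes to Ingeborg's issue by representation.
The 1/4 is divided into 4 equal shares of 1/16 among Kolbein, Gudrun, Ylva, Vidar.
Kolbein is living and takes 1/16.
Gudrun is living and takes 1/16.
Ylva is living and takes 1/16.
Vidar is living and takes 1/16.
Tove predeceased; the 1/4 allotted to Tove's branch passes to Tove's issue by representation.
The 1/4 is divided into 2 equal shares of 1/8 among Oskar, Solveig.
Oskar is living and takes 1/8.
Solveig predeceased; the 1/8 allotted to Solveig's branch passes to Solveig's issue by representation.
The 1/8 is divided into 3 equal shares of 1/24 among Hakon, Eirik, Jorunn.
Hakon is living and takes 1/24.
Eirik is living and takes 1/24.
Jorunn is living and takes 1/24.
Trygve predeceased; the 1/4 allotted to Trygve's branch passes to Trygve's issue by representation.
The 1/4 is divided into 4 equal shares of 1/16 among Magnus, Asgeir, Dagny, Ragna.
Magnus is living and takes 1/16.
Asgeir is living and takes 1/16.
Dagny is living and takes 1/16.
Ragna is living and takes 1/16.
Frida is living and takes 1/4.

Asgeir 1/16; Dagny 1/16; Eirik 1/24; Frida 1/4; Gudrun 1/16; Hakon 1/24; Jorunn 1/24; Kolbein 1/16; Magnus 1/16; Oskar 1/8; Ragna 1/16; Vidar 1/16; Ylva 1/16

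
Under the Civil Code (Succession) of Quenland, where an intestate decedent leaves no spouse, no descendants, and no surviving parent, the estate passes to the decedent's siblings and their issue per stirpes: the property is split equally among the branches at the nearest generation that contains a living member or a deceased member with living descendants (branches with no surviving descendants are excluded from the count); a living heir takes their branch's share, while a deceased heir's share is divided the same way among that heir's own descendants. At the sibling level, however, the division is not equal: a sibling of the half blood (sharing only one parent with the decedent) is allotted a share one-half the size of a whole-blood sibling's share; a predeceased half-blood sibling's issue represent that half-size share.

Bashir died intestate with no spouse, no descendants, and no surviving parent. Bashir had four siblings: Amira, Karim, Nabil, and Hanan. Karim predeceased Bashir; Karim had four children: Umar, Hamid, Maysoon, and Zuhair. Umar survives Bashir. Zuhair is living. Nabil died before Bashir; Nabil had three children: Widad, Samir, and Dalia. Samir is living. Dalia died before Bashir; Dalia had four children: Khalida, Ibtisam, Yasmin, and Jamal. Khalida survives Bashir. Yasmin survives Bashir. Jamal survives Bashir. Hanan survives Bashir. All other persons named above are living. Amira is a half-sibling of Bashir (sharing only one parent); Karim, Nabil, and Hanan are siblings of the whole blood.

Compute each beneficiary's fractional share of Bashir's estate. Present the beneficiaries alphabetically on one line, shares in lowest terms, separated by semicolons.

No spouse, descendants, or parent survives, so the estate passes to Bashir's siblings per stirpes.
Half-blood siblings count for one-half the weight of whole-blood siblings at the initial division.
Dividing 1 in proportion to weights (total weight 7/2): Amira (weight 1/2) → 1/7; Karim (weight 1) → 2/7; Nabil (weight 1) → 2/7; Hanan (weight 1) → 2/7.
Amira is living and takes 1/7.
Karim predeceased; the 2/7 allotted to Karim's branch passes to Karim's issue by representation.
The 2/7 is divided into 4 equal shares of 1/14 among Umar, Hamid, Maysoon, Zuhair.
Umar is living and takes 1/14.
Hamid is living and takes 1/14.
Maysoon is living and takes 1/14.
Zuhair is living and takes 1/14.
Nabil predeceased; the 2/7 allotted to Nabil's branch passes to Nabil's issue by representation.
The 2/7 is divided into 3 equal shares of 2/21 among Widad, Samir, Dalia.
Widad is living and takes 2/21.
Samir is living and takes 2/21.
Dalia predeceased; the 2/21 allotted to Dalia's branch passes to Dalia's issue by representation.
The 2/21 is divided into 4 equal shares of 1/42 among Khalida, Ibtisam, Yasmin, Jamal.
Khalida is living and takes 1/42.
Ibtisam is living and takes 1/42.
Yasmin is living and takes 1/42.
Jamal is living and takes 1/42.
Hanan is living and takes 2/7.

Amira 1/7; Hamid 1/14; Hanan 2/7; Ibtisam 1/42; Jamal 1/42; Khalida 1/42; Maysoon 1/14; Samir 2/21; Umar 1/14; Widad 2/21; Yasmin 1/42; Zuhair 1/14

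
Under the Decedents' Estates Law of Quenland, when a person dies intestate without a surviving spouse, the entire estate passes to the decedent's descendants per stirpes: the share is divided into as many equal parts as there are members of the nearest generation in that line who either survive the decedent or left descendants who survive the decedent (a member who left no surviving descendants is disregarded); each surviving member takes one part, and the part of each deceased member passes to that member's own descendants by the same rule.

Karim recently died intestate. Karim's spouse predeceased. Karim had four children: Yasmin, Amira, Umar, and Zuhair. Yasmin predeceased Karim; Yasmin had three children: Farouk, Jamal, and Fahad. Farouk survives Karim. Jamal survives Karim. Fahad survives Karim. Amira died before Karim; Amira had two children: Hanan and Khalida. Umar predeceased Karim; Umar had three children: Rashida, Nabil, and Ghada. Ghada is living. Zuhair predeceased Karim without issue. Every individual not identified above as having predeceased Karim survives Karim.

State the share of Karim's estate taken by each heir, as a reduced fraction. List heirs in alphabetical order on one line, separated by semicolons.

There is no surviving spouse, so the entire estate passes to Karim's descendants per stirpes.
Zuhair left no surviving issue, so that branch lapses and is disregarded.
The estate is divided into 3 equal shares of 1/3 among Yasmin, Amira, Umar.
Yasmin predeceased; the 1/3 allotted to Yasmin's branch passes to Yasmin's issue by representation.
The 1/3 is divided into 3 equal shares of 1/9 among Farouk, Jamal, Fahad.
Farouk is living and takes 1/9.
Jamal is living and takes 1/9.
Fahad is living and takes 1/9.
Amira predeceased; the 1/3 allotted to Amira's branch passes to Amira's issue by representation.
The 1/3 is divided into 2 equal shares of 1/6 among Hanan, Khalida.
Hanan is living and takes 1/6.
Khalida is living and takes 1/6.
Umar predeceased; the 1/3 allotted to Umar's branch passes to Umar's issue by representation.
The 1/3 is divided into 3 equal shares of 1/9 among Rashida, Nabil, Ghada.
Rashida is living and takes 1/9.
Nabil is living and takes 1/9.
Ghada is living and takes 1/9.

Fahad 1/9; Farouk 1/9; Ghada 1/9; Hanan 1/6; Jamal 1/9; Khalida 1/6; Nabil 1/9; Rashida 1/9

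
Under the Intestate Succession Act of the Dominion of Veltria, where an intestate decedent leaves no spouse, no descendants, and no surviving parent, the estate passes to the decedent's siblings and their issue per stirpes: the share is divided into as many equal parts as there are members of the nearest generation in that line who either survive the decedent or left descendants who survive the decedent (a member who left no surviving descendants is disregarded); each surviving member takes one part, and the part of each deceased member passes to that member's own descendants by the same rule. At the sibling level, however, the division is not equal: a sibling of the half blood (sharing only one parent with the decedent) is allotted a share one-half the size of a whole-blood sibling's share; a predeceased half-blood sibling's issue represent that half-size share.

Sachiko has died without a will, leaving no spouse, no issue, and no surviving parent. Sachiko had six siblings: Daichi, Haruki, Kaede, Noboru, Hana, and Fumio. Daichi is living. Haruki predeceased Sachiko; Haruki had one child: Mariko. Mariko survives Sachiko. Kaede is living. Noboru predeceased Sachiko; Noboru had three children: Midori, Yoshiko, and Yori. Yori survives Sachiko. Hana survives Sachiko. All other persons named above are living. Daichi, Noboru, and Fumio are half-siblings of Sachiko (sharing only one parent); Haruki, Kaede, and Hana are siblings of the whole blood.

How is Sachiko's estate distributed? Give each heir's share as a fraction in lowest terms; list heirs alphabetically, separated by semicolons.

Daichi 1/9; Fumio 1/9; Hana 2/9; Kaede 2/9; Mariko 2/9; Midori 1/27; Yori 1/27; Yoshiko 1/27

No spouse, descendants, or parent survives, so the estate passes to Sachiko's siblings per stirpes.
Half-blood siblings count for one-half the weight of whole-blood siblings at the initial division.
Dividing 1 in proportion to weights (total weight 9/2): Daichi (weight 1/2) → 1/9; Haruki (weight 1) → 2/9; Kaede (weight 1) → 2/9; Noboru (weight 1/2) → 1/9; Hana (weight 1) → 2/9; Fumio (weight 1/2) → 1/9.
Daichi is living and takes 1/9.
Haruki predeceased; the 2/9 allotted to Haruki's branch passes to Haruki's issue by representation.
Mariko is the sole taker at this level and receives the full 2/9.
Kaede is living and takes 2/9.
Noboru predeceased; the 1/9 allotted to Noboru's branch passes to Noboru's issue by representation.
The 1/9 is divided into 3 equal shares of 1/27 among Midori, Yoshiko, Yori.
Midori is living and takes 1/27.
Yoshiko is living and takes 1/27.
Yori is living and takes 1/27.
Hana is living and takes 2/9.
Fumio is living and takes 1/9.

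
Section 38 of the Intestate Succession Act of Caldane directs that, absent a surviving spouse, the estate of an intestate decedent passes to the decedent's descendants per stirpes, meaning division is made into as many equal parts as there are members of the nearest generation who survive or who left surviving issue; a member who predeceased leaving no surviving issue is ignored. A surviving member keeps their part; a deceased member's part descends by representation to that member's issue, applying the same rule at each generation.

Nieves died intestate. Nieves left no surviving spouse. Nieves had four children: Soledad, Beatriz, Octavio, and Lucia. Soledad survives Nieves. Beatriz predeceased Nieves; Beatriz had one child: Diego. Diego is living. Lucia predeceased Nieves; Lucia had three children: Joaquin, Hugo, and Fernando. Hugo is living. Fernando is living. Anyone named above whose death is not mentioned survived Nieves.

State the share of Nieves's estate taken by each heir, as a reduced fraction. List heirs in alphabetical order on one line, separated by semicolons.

Diego 1/4; Fernando 1/12; Hugo 1/12; Joaquin 1/12; Octavio 1/4; Soledad 1/4

There is no surviving spouse, so the entire estate passes to Nieves's descendants per stirpes.
The estate is divided into 4 equal shares of 1/4 among Soledad, Beatriz, Octavio, Lucia.
Soledad is living and takes 1/4.
Beatriz predeceased; the 1/4 allotted to Beatriz's branch passes to Beatriz's issue by representation.
Diego is the sole taker at this level and receives the full 1/4.
Octavio is living and takes 1/4.
Lucia predeceased; the 1/4 allotted to Lucia's branch passes to Lucia's issue by representation.
The 1/4 is divided into 3 equal shares of 1/12 among Joaquin, Hugo, Fernando.
Joaquin is living and takes 1/12.
Hugo is living and takes 1/12.
Fernando is living and takes 1/12.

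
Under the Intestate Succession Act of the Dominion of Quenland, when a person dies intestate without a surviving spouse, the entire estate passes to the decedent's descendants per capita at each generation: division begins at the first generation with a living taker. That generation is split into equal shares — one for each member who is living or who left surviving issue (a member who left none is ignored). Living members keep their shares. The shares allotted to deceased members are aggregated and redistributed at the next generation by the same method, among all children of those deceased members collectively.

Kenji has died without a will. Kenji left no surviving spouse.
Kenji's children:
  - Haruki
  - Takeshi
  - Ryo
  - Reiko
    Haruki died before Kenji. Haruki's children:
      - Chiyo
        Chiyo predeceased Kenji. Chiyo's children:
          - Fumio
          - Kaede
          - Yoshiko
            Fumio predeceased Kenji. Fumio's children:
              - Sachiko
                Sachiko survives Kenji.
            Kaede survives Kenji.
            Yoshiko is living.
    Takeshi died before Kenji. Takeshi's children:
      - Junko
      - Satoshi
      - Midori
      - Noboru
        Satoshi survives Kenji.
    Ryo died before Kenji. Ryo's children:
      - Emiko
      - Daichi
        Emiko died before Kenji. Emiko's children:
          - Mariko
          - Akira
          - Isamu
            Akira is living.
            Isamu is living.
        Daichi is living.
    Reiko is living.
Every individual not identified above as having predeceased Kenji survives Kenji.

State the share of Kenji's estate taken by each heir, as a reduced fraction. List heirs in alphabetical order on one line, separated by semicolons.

Akira 1/28; Daichi 3/28; Isamu 1/28; Junko 3/28; Kaede 1/28; Mariko 1/28; Midori 3/28; Noboru 3/28; Reiko 1/4; Sachiko 1/28; Satoshi 3/28; Yoshiko 1/28

There is no surviving spouse, so the entire estate passes to Kenji's descendants per capita at each generation.
At generation 1 (Haruki, Takeshi, Ryo, Reiko) there are 4 shares of (1)/4 = 1/4 each.
Living: Reiko — each takes 1/4.
Deceased: Haruki, Takeshi, and Ryo. Their combined 3/4 is pooled and carried to generation 2.
At generation 2 (Chiyo, Junko, Satoshi, Midori, Noboru, Emiko, Daichi) there are 7 shares of (3/4)/7 = 3/28 each.
Living: Junko, Satoshi, Midori, Noboru, and Daichi — each takes 3/28.
Deceased: Chiyo and Emiko. Their combined 3/14 is pooled and carried to generation 3.
At generation 3 (Fumio, Kaede, Yoshiko, Mariko, Akira, Isamu) there are 6 shares of (3/14)/6 = 1/28 each.
Living: Kaede, Yoshiko, Mariko, Akira, and Isamu — each takes 1/28.
Deceased: Fumio. That 1/28 share is carried to generation 4.
At generation 4 (Sachiko) there are 1 shares of (1/28)/1 = 1/28 each.
Living: Sachiko — each takes 1/28.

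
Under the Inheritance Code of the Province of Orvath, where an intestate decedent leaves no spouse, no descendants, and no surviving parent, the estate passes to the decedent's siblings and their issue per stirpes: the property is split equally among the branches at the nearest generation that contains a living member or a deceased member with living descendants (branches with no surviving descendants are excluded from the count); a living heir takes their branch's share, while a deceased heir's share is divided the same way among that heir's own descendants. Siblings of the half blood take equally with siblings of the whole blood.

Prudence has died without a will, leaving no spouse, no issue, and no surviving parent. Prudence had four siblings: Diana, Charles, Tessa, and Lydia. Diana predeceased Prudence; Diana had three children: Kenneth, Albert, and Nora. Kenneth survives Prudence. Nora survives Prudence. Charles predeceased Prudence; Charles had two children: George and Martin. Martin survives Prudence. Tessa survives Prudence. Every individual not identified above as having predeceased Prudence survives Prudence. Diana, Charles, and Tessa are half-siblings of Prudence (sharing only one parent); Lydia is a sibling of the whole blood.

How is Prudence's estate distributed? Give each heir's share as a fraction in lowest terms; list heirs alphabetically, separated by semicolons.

No spouse, descendants, or parent survives, so the estate passes to Prudence's siblings per stirpes.
Half-blood and whole-blood siblings take equally under the stated rule.
The estate is divided into 4 equal shares of 1/4 among Diana, Charles, Tessa, Lydia.
Diana predeceased; the 1/4 allotted to Diana's branch passes to Diana's issue by representation.
The 1/4 is divided into 3 equal shares of 1/12 among Kenneth, Albert, Nora.
Kenneth is living and takes 1/12.
Albert is living and takes 1/12.
Nora is living and takes 1/12.
Charles predeceased; the 1/4 allotted to Charles's branch passes to Charles's issue by representation.
The 1/4 is divided into 2 equal shares of 1/8 among George, Martin.
George is living and takes 1/8.
Martin is living and takes 1/8.
Tessa is living and takes 1/4.
Lydia is living and takes 1/4.

Albert 1/12; George 1/8; Kenneth 1/12; Lydia 1/4; Martin 1/8; Nora 1/12; Tessa 1/4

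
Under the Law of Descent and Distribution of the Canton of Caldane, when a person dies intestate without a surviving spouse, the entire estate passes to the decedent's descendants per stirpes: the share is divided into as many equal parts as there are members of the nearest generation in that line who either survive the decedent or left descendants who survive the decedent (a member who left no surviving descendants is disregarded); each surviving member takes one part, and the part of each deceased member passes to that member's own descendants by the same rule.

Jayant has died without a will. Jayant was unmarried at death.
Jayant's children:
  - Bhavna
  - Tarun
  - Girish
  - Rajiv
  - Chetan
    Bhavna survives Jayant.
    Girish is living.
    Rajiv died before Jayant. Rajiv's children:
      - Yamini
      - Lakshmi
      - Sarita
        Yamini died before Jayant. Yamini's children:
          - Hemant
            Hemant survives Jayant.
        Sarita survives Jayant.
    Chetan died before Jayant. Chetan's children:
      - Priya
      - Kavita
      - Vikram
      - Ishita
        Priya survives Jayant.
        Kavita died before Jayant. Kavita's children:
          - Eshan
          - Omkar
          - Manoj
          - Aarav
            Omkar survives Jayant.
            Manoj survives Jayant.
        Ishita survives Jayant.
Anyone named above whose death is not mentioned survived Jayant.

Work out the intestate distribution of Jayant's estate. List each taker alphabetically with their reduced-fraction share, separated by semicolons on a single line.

Aarav 1/80; Bhavna 1/5; Eshan 1/80; Girish 1/5; Hemant 1/15; Ishita 1/20; Lakshmi 1/15; Manoj 1/80; Omkar 1/80; Priya 1/20; Sarita 1/15; Tarun 1/5; Vikram 1/20

There is no surviving spouse, so the entire estate passes to Jayant's descendants per stirpes.
The estate is divided into 5 equal shares of 1/5 among Bhavna, Tarun, Girish, Rajiv, Chetan.
Bhavna is living and takes 1/5.
Tarun is living and takes 1/5.
Girish is living and takes 1/5.
Rajiv predeceased; the 1/5 allotted to Rajiv's branch passes to Rajiv's issue by representation.
The 1/5 is divided into 3 equal shares of 1/15 among Yamini, Lakshmi, Sarita.
Yamini predeceased; the 1/15 allotted to Yamini's branch passes to Yamini's issue by representation.
Hemant is the sole taker at this level and receives the full 1/15.
Lakshmi is living and takes 1/15.
Sarita is living and takes 1/15.
Chetan predeceased; the 1/5 allotted to Chetan's branch passes to Chetan's issue by representation.
The 1/5 is divided into 4 equal shares of 1/20 among Priya, Kavita, Vikram, Ishita.
Priya is living and takes 1/20.
Kavita predeceased; the 1/20 allotted to Kavita's branch passes to Kavita's issue by representation.
The 1/20 is divided into 4 equal shares of 1/80 among Eshan, Omkar, Manoj, Aarav.
Eshan is living and takes 1/80.
Omkar is living and takes 1/80.
Manoj is living and takes 1/80.
Aarav is living and takes 1/80.
Vikram is living and takes 1/20.
Ishita is living and takes 1/20.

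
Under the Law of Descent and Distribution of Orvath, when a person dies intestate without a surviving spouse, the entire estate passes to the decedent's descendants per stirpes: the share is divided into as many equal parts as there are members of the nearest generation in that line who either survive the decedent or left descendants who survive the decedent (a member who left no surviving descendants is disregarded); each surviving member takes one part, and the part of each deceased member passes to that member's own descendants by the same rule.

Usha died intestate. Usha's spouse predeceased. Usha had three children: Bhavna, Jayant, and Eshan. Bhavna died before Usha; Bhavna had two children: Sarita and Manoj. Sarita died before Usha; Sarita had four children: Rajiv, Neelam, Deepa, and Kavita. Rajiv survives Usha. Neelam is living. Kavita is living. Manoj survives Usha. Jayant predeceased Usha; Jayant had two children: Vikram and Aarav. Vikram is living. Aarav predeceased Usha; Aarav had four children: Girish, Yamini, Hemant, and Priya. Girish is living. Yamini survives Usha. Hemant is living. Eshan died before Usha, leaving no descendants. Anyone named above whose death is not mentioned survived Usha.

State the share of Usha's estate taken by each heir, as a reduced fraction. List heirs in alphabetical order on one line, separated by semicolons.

There is no surviving spouse, so the entire estate passes to Usha's descendants per stirpes.
Eshan left no surviving issue, so that branch lapses and is disregarded.
The estate is divided into 2 equal shares of 1/2 among Bhavna, Jayant.
Bhavna predeceased; the 1/2 allotted to Bhavna's branch passes to Bhavna's issue by representation.
The 1/2 is divided into 2 equal shares of 1/4 among Sarita, Manoj.
Sarita predeceased; the 1/4 allotted to Sarita's branch passes to Sarita's issue by representation.
The 1/4 is divided into 4 equal shares of 1/16 among Rajiv, Neelam, Deepa, Kavita.
Rajiv is living and takes 1/16.
Neelam is living and takes 1/16.
Deepa is living and takes 1/16.
Kavita is living and takes 1/16.
Manoj is living and takes 1/4.
Jayant predeceased; the 1/2 allotted to Jayant's branch passes to Jayant's issue by representation.
The 1/2 is divided into 2 equal shares of 1/4 among Vikram, Aarav.
Vikram is living and takes 1/4.
Aarav predeceased; the 1/4 allotted to Aarav's branch passes to Aarav's issue by representation.
The 1/4 is divided into 4 equal shares of 1/16 among Girish, Yamini, Hemant, Priya.
Girish is living and takes 1/16.
Yamini is living and takes 1/16.
Hemant is living and takes 1/16.
Priya is living and takes 1/16.

Deepa 1/16; Girish 1/16; Hemant 1/16; Kavita 1/16; Manoj 1/4; Neelam 1/16; Priya 1/16; Rajiv 1/16; Vikram 1/4; Yamini 1/16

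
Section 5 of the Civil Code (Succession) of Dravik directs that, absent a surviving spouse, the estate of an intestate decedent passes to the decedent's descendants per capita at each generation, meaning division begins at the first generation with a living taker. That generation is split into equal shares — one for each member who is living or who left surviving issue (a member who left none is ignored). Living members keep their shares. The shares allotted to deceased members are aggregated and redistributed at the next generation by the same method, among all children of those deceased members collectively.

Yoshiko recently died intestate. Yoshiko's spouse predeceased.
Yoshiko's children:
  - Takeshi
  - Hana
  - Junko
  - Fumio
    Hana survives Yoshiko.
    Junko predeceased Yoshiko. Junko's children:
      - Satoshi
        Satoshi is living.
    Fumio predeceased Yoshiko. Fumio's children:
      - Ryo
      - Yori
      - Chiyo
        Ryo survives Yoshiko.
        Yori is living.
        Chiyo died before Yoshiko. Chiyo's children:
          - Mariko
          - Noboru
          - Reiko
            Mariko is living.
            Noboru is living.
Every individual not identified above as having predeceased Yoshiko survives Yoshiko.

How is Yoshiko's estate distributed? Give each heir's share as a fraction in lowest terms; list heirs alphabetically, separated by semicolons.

There is no surviving spouse, so the entire estate passes to Yoshiko's descendants per capita at each generation.
At generation 1 (Takeshi, Hana, Junko, Fumio) there are 4 shares of (1)/4 = 1/4 each.
Living: Takeshi and Hana — each takes 1/4.
Deceased: Junko and Fumio. Their combined 1/2 is pooled and carried to generation 2.
At generation 2 (Satoshi, Ryo, Yori, Chiyo) there are 4 shares of (1/2)/4 = 1/8 each.
Living: Satoshi, Ryo, and Yori — each takes 1/8.
Deceased: Chiyo. That 1/8 share is carried to generation 3.
At generation 3 (Mariko, Noboru, Reiko) there are 3 shares of (1/8)/3 = 1/24 each.
Living: Mariko, Noboru, and Reiko — each takes 1/24.

Hana 1/4; Mariko 1/24; Noboru 1/24; Reiko 1/24; Ryo 1/8; Satoshi 1/8; Takeshi 1/4; Yori 1/8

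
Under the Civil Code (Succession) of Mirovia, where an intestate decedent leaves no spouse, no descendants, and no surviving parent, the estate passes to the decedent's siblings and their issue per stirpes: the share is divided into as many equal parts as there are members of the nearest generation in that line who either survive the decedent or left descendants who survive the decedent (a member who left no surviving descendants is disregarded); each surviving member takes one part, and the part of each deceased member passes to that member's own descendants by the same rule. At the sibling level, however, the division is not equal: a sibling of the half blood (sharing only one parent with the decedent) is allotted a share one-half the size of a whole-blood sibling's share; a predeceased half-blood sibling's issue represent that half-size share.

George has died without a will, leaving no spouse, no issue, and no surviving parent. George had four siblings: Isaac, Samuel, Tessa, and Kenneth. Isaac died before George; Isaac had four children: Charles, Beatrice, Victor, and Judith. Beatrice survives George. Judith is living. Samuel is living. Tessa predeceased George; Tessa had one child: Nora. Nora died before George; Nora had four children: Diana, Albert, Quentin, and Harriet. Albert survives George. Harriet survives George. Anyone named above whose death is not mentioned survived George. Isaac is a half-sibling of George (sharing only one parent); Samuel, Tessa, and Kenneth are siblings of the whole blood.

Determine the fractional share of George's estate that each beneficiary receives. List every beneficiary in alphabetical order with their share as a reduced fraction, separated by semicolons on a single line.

No spouse, descendants, or parent survives, so the estate passes to George's siblings per stirpes.
Half-blood siblings count for one-half the weight of whole-blood siblings at the initial division.
Dividing 1 in proportion to weights (total weight 7/2): Isaac (weight 1/2) → 1/7; Samuel (weight 1) → 2/7; Tessa (weight 1) → 2/7; Kenneth (weight 1) → 2/7.
Isaac predeceased; the 1/7 allotted to Isaac's branch passes to Isaac's issue by representation.
The 1/7 is divided into 4 equal shares of 1/28 among Charles, Beatrice, Victor, Judith.
Charles is living and takes 1/28.
Beatrice is living and takes 1/28.
Victor is living and takes 1/28.
Judith is living and takes 1/28.
Samuel is living and takes 2/7.
Tessa predeceased; the 2/7 allotted to Tessa's branch passes to Tessa's issue by representation.
Nora's line is the sole branch at this level, so the full 2/7 passes to Nora's issue by representation.
The 2/7 is divided into 4 equal shares of 1/14 among Diana, Albert, Quentin, Harriet.
Diana is living and takes 1/14.
Albert is living and takes 1/14.
Quentin is living and takes 1/14.
Harriet is living and takes 1/14.
Kenneth is living and takes 2/7.

Albert 1/14; Beatrice 1/28; Charles 1/28; Diana 1/14; Harriet 1/14; Judith 1/28; Kenneth 2/7; Quentin 1/14; Samuel 2/7; Victor 1/28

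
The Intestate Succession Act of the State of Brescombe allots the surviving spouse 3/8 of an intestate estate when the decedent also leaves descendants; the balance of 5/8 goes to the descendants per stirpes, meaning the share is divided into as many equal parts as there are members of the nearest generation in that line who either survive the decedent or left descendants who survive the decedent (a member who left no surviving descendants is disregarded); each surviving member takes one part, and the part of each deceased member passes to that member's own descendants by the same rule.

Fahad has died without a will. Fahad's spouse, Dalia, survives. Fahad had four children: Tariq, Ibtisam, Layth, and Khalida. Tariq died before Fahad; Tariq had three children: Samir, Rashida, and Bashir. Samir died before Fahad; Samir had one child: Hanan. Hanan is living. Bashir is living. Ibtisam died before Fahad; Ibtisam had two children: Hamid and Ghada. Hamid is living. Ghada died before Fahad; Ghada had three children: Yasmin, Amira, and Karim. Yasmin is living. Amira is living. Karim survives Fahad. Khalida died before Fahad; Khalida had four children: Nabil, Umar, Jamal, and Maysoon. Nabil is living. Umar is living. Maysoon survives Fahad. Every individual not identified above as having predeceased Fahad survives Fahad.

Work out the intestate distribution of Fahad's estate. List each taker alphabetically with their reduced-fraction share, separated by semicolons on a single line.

Amira 5/192; Bashir 5/96; Dalia 3/8; Hamid 5/64; Hanan 5/96; Jamal 5/128; Karim 5/192; Layth 5/32; Maysoon 5/128; Nabil 5/128; Rashida 5/96; Umar 5/128; Yasmin 5/192

Dalia, as surviving spouse, takes 3/8.
The remaining 5/8 passes to Fahad's descendants per stirpes.
The 5/8 is divided into 4 equal shares of 5/32 among Tariq, Ibtisam, Layth, Khalida.
Tariq predeceased; the 5/32 allotted to Tariq's branch passes to Tariq's issue by representation.
The 5/32 is divided into 3 equal shares of 5/96 among Samir, Rashida, Bashir.
Samir predeceased; the 5/96 allotted to Samir's branch passes to Samir's issue by representation.
Hanan is the sole taker at this level and receives the full 5/96.
Rashida is living and takes 5/96.
Bashir is living and takes 5/96.
Ibtisam predeceased; the 5/32 allotted to Ibtisam's branch passes to Ibtisam's issue by representation.
The 5/32 is divided into 2 equal shares of 5/64 among Hamid, Ghada.
Hamid is living and takes 5/64.
Ghada predeceased; the 5/64 allotted to Ghada's branch passes to Ghada's issue by representation.
The 5/64 is divided into 3 equal shares of 5/192 among Yasmin, Amira, Karim.
Yasmin is living and takes 5/192.
Amira is living and takes 5/192.
Karim is living and takes 5/192.
Layth is living and takes 5/32.
Khalida predeceased; the 5/32 allotted to Khalida's branch passes to Khalida's issue by representation.
The 5/32 is divided into 4 equal shares of 5/128 among Nabil, Umar, Jamal, Maysoon.
Nabil is living and takes 5/128.
Umar is living and takes 5/128.
Jamal is living and takes 5/128.
Maysoon is living and takes 5/128.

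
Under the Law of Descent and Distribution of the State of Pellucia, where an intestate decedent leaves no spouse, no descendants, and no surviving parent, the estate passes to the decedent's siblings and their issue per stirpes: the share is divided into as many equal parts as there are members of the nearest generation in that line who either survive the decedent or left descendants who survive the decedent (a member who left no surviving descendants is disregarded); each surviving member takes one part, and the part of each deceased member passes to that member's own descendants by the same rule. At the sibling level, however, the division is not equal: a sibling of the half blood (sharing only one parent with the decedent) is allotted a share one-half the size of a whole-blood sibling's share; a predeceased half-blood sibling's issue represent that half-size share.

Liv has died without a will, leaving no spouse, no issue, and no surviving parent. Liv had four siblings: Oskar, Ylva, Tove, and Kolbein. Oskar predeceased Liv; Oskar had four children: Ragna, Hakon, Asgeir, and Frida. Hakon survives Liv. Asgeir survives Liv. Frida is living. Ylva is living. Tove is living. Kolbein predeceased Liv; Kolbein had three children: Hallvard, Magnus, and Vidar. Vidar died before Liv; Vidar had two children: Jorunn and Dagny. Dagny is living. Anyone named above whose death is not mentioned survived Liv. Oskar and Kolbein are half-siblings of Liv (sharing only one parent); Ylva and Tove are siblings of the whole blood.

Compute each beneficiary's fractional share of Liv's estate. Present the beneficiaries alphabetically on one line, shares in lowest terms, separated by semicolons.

Asgeir 1/24; Dagny 1/36; Frida 1/24; Hakon 1/24; Hallvard 1/18; Jorunn 1/36; Magnus 1/18; Ragna 1/24; Tove 1/3; Ylva 1/3

No spouse, descendants, or parent survives, so the estate passes to Liv's siblings per stirpes.
Half-blood siblings count for one-half the weight of whole-blood siblings at the initial division.
Dividing 1 in proportion to weights (total weight 3): Oskar (weight 1/2) → 1/6; Ylva (weight 1) → 1/3; Tove (weight 1) → 1/3; Kolbein (weight 1/2) → 1/6.
Oskar predeceased; the 1/6 allotted to Oskar's branch passes to Oskar's issue by representation.
The 1/6 is divided into 4 equal shares of 1/24 among Ragna, Hakon, Asgeir, Frida.
Ragna is living and takes 1/24.
Hakon is living and takes 1/24.
Asgeir is living and takes 1/24.
Frida is living and takes 1/24.
Ylva is living and takes 1/3.
Tove is living and takes 1/3.
Kolbein predeceased; the 1/6 allotted to Kolbein's branch passes to Kolbein's issue by representation.
The 1/6 is divided into 3 equal shares of 1/18 among Hallvard, Magnus, Vidar.
Hallvard is living and takes 1/18.
Magnus is living and takes 1/18.
Vidar predeceased; the 1/18 allotted to Vidar's branch passes to Vidar's issue by representation.
The 1/18 is divided into 2 equal shares of 1/36 among Jorunn, Dagny.
Jorunn is living and takes 1/36.
Dagny is living and takes 1/36.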